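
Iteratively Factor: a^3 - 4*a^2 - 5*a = (a)*(a^2 - 4*a - 5) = a*(a - 5)*(a + 1)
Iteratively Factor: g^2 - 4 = (g - 2)*(g + 2)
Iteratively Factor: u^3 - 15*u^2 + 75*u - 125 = (u - 5)*(u^2 - 10*u + 25) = (u - 5)^2*(u - 5)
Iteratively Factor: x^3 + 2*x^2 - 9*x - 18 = (x + 2)*(x^2 - 9) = (x - 3)*(x + 2)*(x + 3)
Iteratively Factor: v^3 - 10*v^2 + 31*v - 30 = (v - 3)*(v^2 - 7*v + 10) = (v - 3)*(v - 2)*(v - 5)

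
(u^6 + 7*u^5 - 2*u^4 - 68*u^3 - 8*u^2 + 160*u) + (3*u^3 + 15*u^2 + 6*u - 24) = u^6 + 7*u^5 - 2*u^4 - 65*u^3 + 7*u^2 + 166*u - 24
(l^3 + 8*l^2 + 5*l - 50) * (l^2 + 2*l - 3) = l^5 + 10*l^4 + 18*l^3 - 64*l^2 - 115*l + 150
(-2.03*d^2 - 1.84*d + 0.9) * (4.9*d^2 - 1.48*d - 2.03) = -9.947*d^4 - 6.0116*d^3 + 11.2541*d^2 + 2.4032*d - 1.827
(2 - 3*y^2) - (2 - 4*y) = -3*y^2 + 4*y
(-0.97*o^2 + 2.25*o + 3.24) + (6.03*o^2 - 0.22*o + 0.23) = 5.06*o^2 + 2.03*o + 3.47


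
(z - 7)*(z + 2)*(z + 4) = z^3 - z^2 - 34*z - 56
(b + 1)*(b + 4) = b^2 + 5*b + 4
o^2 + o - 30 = (o - 5)*(o + 6)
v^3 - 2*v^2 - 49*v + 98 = (v - 7)*(v - 2)*(v + 7)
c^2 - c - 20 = (c - 5)*(c + 4)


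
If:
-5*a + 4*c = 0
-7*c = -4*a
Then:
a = 0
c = 0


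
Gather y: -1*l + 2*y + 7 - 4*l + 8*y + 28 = -5*l + 10*y + 35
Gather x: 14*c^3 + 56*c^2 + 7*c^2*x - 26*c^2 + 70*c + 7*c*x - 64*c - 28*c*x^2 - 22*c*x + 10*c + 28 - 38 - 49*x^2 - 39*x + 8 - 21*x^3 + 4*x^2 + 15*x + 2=14*c^3 + 30*c^2 + 16*c - 21*x^3 + x^2*(-28*c - 45) + x*(7*c^2 - 15*c - 24)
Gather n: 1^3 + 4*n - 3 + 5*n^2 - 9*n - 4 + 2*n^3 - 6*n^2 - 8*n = 2*n^3 - n^2 - 13*n - 6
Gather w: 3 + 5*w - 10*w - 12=-5*w - 9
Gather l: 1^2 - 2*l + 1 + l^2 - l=l^2 - 3*l + 2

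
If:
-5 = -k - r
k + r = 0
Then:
No Solution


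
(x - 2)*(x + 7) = x^2 + 5*x - 14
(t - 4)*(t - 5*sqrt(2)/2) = t^2 - 4*t - 5*sqrt(2)*t/2 + 10*sqrt(2)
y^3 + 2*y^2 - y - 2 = (y - 1)*(y + 1)*(y + 2)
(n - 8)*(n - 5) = n^2 - 13*n + 40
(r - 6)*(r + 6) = r^2 - 36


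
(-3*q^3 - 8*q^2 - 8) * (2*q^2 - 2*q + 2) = -6*q^5 - 10*q^4 + 10*q^3 - 32*q^2 + 16*q - 16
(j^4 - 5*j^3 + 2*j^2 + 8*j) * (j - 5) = j^5 - 10*j^4 + 27*j^3 - 2*j^2 - 40*j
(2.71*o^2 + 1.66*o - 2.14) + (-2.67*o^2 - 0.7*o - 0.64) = 0.04*o^2 + 0.96*o - 2.78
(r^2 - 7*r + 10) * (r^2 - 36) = r^4 - 7*r^3 - 26*r^2 + 252*r - 360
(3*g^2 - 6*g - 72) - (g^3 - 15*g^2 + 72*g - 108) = -g^3 + 18*g^2 - 78*g + 36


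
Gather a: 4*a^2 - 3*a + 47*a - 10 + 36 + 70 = 4*a^2 + 44*a + 96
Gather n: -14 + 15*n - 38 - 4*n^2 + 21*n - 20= -4*n^2 + 36*n - 72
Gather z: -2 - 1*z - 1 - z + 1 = -2*z - 2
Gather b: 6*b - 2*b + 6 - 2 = 4*b + 4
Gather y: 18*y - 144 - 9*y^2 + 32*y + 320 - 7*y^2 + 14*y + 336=-16*y^2 + 64*y + 512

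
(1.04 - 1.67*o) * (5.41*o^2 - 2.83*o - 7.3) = -9.0347*o^3 + 10.3525*o^2 + 9.2478*o - 7.592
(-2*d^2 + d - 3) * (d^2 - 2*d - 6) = -2*d^4 + 5*d^3 + 7*d^2 + 18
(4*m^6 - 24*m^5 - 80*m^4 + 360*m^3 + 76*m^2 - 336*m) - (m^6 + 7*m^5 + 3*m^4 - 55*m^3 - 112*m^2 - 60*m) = 3*m^6 - 31*m^5 - 83*m^4 + 415*m^3 + 188*m^2 - 276*m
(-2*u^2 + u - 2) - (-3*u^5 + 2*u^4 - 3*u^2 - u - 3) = 3*u^5 - 2*u^4 + u^2 + 2*u + 1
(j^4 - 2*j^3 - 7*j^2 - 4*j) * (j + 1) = j^5 - j^4 - 9*j^3 - 11*j^2 - 4*j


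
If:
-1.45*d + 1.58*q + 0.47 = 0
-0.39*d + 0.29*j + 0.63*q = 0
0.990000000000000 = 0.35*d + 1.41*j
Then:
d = -0.14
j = 0.74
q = -0.43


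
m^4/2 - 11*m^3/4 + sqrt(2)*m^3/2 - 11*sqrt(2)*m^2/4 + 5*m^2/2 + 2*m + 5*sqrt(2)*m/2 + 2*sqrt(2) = (m/2 + sqrt(2)/2)*(m - 4)*(m - 2)*(m + 1/2)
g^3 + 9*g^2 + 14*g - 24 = (g - 1)*(g + 4)*(g + 6)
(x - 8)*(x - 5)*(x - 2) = x^3 - 15*x^2 + 66*x - 80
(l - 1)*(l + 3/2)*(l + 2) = l^3 + 5*l^2/2 - l/2 - 3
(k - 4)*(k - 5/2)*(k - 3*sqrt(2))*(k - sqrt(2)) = k^4 - 13*k^3/2 - 4*sqrt(2)*k^3 + 16*k^2 + 26*sqrt(2)*k^2 - 40*sqrt(2)*k - 39*k + 60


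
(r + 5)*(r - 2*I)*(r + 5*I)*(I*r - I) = I*r^4 - 3*r^3 + 4*I*r^3 - 12*r^2 + 5*I*r^2 + 15*r + 40*I*r - 50*I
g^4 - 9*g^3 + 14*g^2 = g^2*(g - 7)*(g - 2)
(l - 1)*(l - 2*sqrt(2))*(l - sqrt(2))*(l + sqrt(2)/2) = l^4 - 5*sqrt(2)*l^3/2 - l^3 + l^2 + 5*sqrt(2)*l^2/2 - l + 2*sqrt(2)*l - 2*sqrt(2)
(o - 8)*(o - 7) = o^2 - 15*o + 56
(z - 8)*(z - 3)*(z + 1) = z^3 - 10*z^2 + 13*z + 24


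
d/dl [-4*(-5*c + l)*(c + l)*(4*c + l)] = 84*c^2 - 12*l^2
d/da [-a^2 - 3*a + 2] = -2*a - 3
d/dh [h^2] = 2*h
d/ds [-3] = 0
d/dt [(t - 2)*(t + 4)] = 2*t + 2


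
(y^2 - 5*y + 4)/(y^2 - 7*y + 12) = (y - 1)/(y - 3)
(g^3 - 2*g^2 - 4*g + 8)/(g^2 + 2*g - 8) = (g^2 - 4)/(g + 4)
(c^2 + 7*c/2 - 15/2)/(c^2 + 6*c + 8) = (2*c^2 + 7*c - 15)/(2*(c^2 + 6*c + 8))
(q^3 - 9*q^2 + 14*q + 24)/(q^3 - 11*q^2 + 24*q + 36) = (q - 4)/(q - 6)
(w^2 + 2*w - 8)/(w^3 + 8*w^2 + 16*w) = (w - 2)/(w*(w + 4))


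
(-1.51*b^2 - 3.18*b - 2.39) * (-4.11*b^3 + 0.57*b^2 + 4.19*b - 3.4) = 6.2061*b^5 + 12.2091*b^4 + 1.6834*b^3 - 9.5525*b^2 + 0.797899999999998*b + 8.126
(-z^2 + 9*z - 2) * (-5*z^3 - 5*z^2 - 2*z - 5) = 5*z^5 - 40*z^4 - 33*z^3 - 3*z^2 - 41*z + 10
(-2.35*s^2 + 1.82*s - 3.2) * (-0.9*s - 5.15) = 2.115*s^3 + 10.4645*s^2 - 6.493*s + 16.48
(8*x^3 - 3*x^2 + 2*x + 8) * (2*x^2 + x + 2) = 16*x^5 + 2*x^4 + 17*x^3 + 12*x^2 + 12*x + 16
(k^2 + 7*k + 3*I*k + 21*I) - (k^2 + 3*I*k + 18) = 7*k - 18 + 21*I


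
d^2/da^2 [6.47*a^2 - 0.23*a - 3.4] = 12.9400000000000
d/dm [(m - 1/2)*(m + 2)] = 2*m + 3/2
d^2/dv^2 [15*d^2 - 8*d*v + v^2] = 2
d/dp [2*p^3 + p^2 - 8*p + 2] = 6*p^2 + 2*p - 8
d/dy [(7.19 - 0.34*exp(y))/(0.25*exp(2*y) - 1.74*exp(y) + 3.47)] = (0.085*exp(2*y) - 3.595*exp(y) + 11.3308)*exp(y)/(0.0625*exp(4*y) - 0.87*exp(3*y) + 4.7626*exp(2*y) - 12.0756*exp(y) + 12.0409)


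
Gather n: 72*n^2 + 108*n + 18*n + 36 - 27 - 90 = 72*n^2 + 126*n - 81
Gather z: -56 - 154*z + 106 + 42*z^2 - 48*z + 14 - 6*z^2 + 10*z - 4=36*z^2 - 192*z + 60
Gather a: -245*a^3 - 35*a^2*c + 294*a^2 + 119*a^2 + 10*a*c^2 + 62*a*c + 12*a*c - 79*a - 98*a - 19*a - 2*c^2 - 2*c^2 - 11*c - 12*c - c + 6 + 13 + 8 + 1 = -245*a^3 + a^2*(413 - 35*c) + a*(10*c^2 + 74*c - 196) - 4*c^2 - 24*c + 28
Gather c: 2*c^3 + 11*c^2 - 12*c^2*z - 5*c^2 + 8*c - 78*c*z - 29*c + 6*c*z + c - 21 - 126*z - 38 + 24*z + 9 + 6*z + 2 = 2*c^3 + c^2*(6 - 12*z) + c*(-72*z - 20) - 96*z - 48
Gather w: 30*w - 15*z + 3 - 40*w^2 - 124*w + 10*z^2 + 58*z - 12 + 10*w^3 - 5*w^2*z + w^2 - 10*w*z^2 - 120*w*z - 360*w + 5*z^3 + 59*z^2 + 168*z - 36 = 10*w^3 + w^2*(-5*z - 39) + w*(-10*z^2 - 120*z - 454) + 5*z^3 + 69*z^2 + 211*z - 45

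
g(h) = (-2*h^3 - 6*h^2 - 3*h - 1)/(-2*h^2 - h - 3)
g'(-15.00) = 1.00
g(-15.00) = -12.43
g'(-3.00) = 0.90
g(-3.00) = -0.44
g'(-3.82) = 0.97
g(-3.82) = -1.21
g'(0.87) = 1.88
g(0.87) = 1.76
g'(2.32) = 1.33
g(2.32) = 4.06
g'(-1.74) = 0.42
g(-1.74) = 0.47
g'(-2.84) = 0.87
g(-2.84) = -0.30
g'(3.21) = 1.19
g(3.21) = 5.17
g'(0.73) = 1.90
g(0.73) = 1.49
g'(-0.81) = -0.53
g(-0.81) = 0.41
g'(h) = (4*h + 1)*(-2*h^3 - 6*h^2 - 3*h - 1)/(-2*h^2 - h - 3)^2 + (-6*h^2 - 12*h - 3)/(-2*h^2 - h - 3)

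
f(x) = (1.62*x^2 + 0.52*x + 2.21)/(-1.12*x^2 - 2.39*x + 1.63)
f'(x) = (2.24*x + 2.39)*(1.62*x^2 + 0.52*x + 2.21)/(-1.12*x^2 - 2.39*x + 1.63)^2 + (3.24*x + 0.52)/(-1.12*x^2 - 2.39*x + 1.63) = (-3.2894*x^2 + 10.2316*x + 6.1295)/(1.2544*x^4 + 5.3536*x^3 + 2.0609*x^2 - 7.7914*x + 2.6569)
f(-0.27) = 1.00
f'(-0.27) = 0.65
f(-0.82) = 1.01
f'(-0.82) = -0.56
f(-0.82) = 1.01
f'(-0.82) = -0.56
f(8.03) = -1.23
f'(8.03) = -0.02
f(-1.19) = 1.35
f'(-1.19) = -1.28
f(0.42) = 6.33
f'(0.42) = 53.59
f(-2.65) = 124.20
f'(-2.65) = -4562.20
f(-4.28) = -3.43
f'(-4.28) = -1.31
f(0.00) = 1.36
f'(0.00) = 2.31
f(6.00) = -1.20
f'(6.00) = -0.02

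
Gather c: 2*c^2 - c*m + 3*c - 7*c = 2*c^2 + c*(-m - 4)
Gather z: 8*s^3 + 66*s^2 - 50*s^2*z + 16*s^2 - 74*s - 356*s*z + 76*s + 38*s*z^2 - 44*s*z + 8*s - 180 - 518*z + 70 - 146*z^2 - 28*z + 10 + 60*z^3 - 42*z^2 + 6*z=8*s^3 + 82*s^2 + 10*s + 60*z^3 + z^2*(38*s - 188) + z*(-50*s^2 - 400*s - 540) - 100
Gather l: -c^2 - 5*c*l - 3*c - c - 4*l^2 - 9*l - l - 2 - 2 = -c^2 - 4*c - 4*l^2 + l*(-5*c - 10) - 4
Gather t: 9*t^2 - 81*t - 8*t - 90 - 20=9*t^2 - 89*t - 110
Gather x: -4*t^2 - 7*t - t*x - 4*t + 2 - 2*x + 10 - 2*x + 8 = -4*t^2 - 11*t + x*(-t - 4) + 20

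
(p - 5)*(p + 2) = p^2 - 3*p - 10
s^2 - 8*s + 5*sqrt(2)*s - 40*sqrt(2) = (s - 8)*(s + 5*sqrt(2))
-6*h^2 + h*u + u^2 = (-2*h + u)*(3*h + u)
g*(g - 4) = g^2 - 4*g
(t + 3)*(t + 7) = t^2 + 10*t + 21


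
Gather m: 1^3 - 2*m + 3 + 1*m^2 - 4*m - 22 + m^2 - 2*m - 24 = 2*m^2 - 8*m - 42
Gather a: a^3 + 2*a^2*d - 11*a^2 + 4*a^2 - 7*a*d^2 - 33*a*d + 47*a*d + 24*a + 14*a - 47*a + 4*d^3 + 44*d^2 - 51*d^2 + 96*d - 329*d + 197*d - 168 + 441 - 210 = a^3 + a^2*(2*d - 7) + a*(-7*d^2 + 14*d - 9) + 4*d^3 - 7*d^2 - 36*d + 63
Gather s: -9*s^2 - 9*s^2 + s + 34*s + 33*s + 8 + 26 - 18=-18*s^2 + 68*s + 16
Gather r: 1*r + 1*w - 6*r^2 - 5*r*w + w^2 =-6*r^2 + r*(1 - 5*w) + w^2 + w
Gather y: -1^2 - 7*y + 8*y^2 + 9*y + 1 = 8*y^2 + 2*y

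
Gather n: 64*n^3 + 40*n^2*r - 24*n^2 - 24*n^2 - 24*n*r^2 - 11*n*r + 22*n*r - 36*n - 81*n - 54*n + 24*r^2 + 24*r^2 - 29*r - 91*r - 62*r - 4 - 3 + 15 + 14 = 64*n^3 + n^2*(40*r - 48) + n*(-24*r^2 + 11*r - 171) + 48*r^2 - 182*r + 22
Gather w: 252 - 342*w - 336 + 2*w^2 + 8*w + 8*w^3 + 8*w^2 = 8*w^3 + 10*w^2 - 334*w - 84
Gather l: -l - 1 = -l - 1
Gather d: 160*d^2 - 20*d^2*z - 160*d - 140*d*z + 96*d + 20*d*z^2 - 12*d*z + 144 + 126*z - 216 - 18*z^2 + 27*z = d^2*(160 - 20*z) + d*(20*z^2 - 152*z - 64) - 18*z^2 + 153*z - 72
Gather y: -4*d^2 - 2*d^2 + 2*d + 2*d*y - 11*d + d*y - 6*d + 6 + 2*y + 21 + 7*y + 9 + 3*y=-6*d^2 - 15*d + y*(3*d + 12) + 36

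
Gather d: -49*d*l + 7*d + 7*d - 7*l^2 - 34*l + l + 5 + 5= d*(14 - 49*l) - 7*l^2 - 33*l + 10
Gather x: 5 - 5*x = 5 - 5*x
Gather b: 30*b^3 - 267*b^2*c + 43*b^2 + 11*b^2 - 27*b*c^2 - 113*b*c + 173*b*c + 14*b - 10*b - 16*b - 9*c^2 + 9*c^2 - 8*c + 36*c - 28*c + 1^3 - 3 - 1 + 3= 30*b^3 + b^2*(54 - 267*c) + b*(-27*c^2 + 60*c - 12)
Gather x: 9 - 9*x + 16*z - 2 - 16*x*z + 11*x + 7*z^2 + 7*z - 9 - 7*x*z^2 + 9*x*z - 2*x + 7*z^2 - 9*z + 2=x*(-7*z^2 - 7*z) + 14*z^2 + 14*z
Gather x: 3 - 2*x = 3 - 2*x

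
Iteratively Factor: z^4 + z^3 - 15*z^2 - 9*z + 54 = (z + 3)*(z^3 - 2*z^2 - 9*z + 18) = (z + 3)^2*(z^2 - 5*z + 6) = (z - 3)*(z + 3)^2*(z - 2)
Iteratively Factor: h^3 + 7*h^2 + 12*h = (h + 3)*(h^2 + 4*h) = h*(h + 3)*(h + 4)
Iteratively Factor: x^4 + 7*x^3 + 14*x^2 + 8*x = (x + 1)*(x^3 + 6*x^2 + 8*x) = (x + 1)*(x + 2)*(x^2 + 4*x) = x*(x + 1)*(x + 2)*(x + 4)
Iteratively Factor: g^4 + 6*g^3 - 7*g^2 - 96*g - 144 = (g - 4)*(g^3 + 10*g^2 + 33*g + 36) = (g - 4)*(g + 3)*(g^2 + 7*g + 12) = (g - 4)*(g + 3)*(g + 4)*(g + 3)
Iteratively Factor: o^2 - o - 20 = (o + 4)*(o - 5)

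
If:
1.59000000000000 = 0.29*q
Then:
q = 5.48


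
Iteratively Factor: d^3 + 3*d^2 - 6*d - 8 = (d + 1)*(d^2 + 2*d - 8) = (d + 1)*(d + 4)*(d - 2)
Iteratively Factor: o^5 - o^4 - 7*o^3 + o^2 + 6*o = (o - 1)*(o^4 - 7*o^2 - 6*o) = (o - 1)*(o + 1)*(o^3 - o^2 - 6*o) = o*(o - 1)*(o + 1)*(o^2 - o - 6) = o*(o - 3)*(o - 1)*(o + 1)*(o + 2)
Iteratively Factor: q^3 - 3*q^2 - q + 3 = (q - 3)*(q^2 - 1) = (q - 3)*(q - 1)*(q + 1)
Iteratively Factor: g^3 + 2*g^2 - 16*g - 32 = (g - 4)*(g^2 + 6*g + 8) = (g - 4)*(g + 4)*(g + 2)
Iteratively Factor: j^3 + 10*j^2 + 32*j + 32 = (j + 2)*(j^2 + 8*j + 16) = (j + 2)*(j + 4)*(j + 4)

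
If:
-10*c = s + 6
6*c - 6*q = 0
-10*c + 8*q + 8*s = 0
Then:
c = -24/41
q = -24/41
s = -6/41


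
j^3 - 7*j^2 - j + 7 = (j - 7)*(j - 1)*(j + 1)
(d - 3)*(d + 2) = d^2 - d - 6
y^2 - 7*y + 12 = (y - 4)*(y - 3)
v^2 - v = v*(v - 1)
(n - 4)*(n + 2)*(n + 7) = n^3 + 5*n^2 - 22*n - 56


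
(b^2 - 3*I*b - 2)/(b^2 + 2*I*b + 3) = (b - 2*I)/(b + 3*I)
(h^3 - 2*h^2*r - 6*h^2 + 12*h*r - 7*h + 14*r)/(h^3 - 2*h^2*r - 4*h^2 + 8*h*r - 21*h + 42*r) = (h + 1)/(h + 3)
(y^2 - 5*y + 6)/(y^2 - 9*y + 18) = (y - 2)/(y - 6)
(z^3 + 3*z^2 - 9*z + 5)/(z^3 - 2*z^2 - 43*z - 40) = (z^2 - 2*z + 1)/(z^2 - 7*z - 8)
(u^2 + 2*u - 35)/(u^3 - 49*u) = (u - 5)/(u*(u - 7))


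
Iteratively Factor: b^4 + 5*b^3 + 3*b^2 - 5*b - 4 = (b + 4)*(b^3 + b^2 - b - 1) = (b + 1)*(b + 4)*(b^2 - 1) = (b + 1)^2*(b + 4)*(b - 1)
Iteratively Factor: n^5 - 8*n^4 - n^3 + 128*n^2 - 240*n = (n - 5)*(n^4 - 3*n^3 - 16*n^2 + 48*n) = (n - 5)*(n + 4)*(n^3 - 7*n^2 + 12*n) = n*(n - 5)*(n + 4)*(n^2 - 7*n + 12) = n*(n - 5)*(n - 4)*(n + 4)*(n - 3)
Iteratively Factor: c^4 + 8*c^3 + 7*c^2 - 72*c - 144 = (c + 4)*(c^3 + 4*c^2 - 9*c - 36) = (c + 3)*(c + 4)*(c^2 + c - 12) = (c + 3)*(c + 4)^2*(c - 3)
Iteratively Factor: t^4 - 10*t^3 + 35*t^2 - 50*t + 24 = (t - 3)*(t^3 - 7*t^2 + 14*t - 8) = (t - 4)*(t - 3)*(t^2 - 3*t + 2) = (t - 4)*(t - 3)*(t - 2)*(t - 1)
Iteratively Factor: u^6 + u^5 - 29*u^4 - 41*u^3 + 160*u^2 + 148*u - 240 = (u + 2)*(u^5 - u^4 - 27*u^3 + 13*u^2 + 134*u - 120) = (u - 2)*(u + 2)*(u^4 + u^3 - 25*u^2 - 37*u + 60) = (u - 2)*(u + 2)*(u + 4)*(u^3 - 3*u^2 - 13*u + 15) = (u - 2)*(u - 1)*(u + 2)*(u + 4)*(u^2 - 2*u - 15) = (u - 2)*(u - 1)*(u + 2)*(u + 3)*(u + 4)*(u - 5)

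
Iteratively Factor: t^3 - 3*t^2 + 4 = (t + 1)*(t^2 - 4*t + 4) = (t - 2)*(t + 1)*(t - 2)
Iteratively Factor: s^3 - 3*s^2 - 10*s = (s - 5)*(s^2 + 2*s) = s*(s - 5)*(s + 2)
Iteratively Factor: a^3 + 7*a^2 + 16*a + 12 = (a + 3)*(a^2 + 4*a + 4) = (a + 2)*(a + 3)*(a + 2)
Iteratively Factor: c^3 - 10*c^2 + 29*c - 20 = (c - 5)*(c^2 - 5*c + 4) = (c - 5)*(c - 1)*(c - 4)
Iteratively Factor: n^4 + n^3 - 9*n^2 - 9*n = (n + 1)*(n^3 - 9*n) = (n - 3)*(n + 1)*(n^2 + 3*n) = n*(n - 3)*(n + 1)*(n + 3)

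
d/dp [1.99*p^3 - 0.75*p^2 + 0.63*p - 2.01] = 5.97*p^2 - 1.5*p + 0.63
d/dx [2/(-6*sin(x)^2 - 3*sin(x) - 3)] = 2*(4*sin(x) + 1)*cos(x)/(3*(sin(x) - cos(2*x) + 2)^2)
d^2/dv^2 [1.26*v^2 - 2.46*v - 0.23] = 2.52000000000000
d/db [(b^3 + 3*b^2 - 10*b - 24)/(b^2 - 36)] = (b^4 - 98*b^2 - 168*b + 360)/(b^4 - 72*b^2 + 1296)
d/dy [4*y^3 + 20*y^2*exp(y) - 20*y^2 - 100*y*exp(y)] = 20*y^2*exp(y) + 12*y^2 - 60*y*exp(y) - 40*y - 100*exp(y)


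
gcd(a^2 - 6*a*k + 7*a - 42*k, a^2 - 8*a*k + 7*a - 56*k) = a + 7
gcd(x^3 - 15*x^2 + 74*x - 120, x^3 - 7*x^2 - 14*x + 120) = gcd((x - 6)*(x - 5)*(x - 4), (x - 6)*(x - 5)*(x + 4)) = x^2 - 11*x + 30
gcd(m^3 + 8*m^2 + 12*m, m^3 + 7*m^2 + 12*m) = m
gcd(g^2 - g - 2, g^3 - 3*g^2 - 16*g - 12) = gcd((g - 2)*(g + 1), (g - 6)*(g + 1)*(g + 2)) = g + 1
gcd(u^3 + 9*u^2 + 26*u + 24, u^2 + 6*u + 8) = u^2 + 6*u + 8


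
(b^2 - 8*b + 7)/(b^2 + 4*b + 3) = (b^2 - 8*b + 7)/(b^2 + 4*b + 3)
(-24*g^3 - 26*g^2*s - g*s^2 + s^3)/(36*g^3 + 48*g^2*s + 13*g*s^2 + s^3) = (-24*g^2 - 2*g*s + s^2)/(36*g^2 + 12*g*s + s^2)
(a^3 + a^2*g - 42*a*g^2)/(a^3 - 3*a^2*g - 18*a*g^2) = (a + 7*g)/(a + 3*g)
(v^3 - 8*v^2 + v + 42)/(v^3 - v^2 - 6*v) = (v - 7)/v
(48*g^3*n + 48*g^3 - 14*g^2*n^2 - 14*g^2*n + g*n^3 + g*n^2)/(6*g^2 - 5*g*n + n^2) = g*(48*g^2*n + 48*g^2 - 14*g*n^2 - 14*g*n + n^3 + n^2)/(6*g^2 - 5*g*n + n^2)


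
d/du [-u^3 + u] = 1 - 3*u^2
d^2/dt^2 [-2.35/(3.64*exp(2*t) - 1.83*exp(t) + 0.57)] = (-2.35*(7.28*exp(t) - 1.83)*(14.56*exp(t) - 3.66)*exp(t) + (34.216*exp(t) - 4.3005)*(3.64*exp(2*t) - 1.83*exp(t) + 0.57))*exp(t)/(3.64*exp(2*t) - 1.83*exp(t) + 0.57)^3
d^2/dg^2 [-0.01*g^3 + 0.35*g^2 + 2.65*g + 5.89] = 0.7 - 0.06*g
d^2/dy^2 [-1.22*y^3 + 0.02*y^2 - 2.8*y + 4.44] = 0.04 - 7.32*y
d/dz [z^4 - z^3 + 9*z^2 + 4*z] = 4*z^3 - 3*z^2 + 18*z + 4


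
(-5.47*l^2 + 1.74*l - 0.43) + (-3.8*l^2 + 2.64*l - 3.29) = -9.27*l^2 + 4.38*l - 3.72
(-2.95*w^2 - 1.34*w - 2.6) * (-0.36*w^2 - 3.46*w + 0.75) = 1.062*w^4 + 10.6894*w^3 + 3.3599*w^2 + 7.991*w - 1.95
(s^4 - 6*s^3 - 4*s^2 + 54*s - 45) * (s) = s^5 - 6*s^4 - 4*s^3 + 54*s^2 - 45*s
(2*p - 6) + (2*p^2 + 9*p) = 2*p^2 + 11*p - 6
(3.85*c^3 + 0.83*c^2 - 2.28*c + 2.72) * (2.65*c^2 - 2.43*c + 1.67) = 10.2025*c^5 - 7.156*c^4 - 1.6294*c^3 + 14.1345*c^2 - 10.4172*c + 4.5424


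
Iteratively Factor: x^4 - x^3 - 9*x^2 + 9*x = (x - 3)*(x^3 + 2*x^2 - 3*x) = (x - 3)*(x + 3)*(x^2 - x) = x*(x - 3)*(x + 3)*(x - 1)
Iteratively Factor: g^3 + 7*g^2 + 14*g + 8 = (g + 1)*(g^2 + 6*g + 8) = (g + 1)*(g + 4)*(g + 2)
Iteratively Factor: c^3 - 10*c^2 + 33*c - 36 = (c - 4)*(c^2 - 6*c + 9) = (c - 4)*(c - 3)*(c - 3)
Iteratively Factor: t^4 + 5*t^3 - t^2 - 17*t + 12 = (t + 3)*(t^3 + 2*t^2 - 7*t + 4) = (t + 3)*(t + 4)*(t^2 - 2*t + 1) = (t - 1)*(t + 3)*(t + 4)*(t - 1)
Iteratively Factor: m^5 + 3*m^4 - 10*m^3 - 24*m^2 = (m - 3)*(m^4 + 6*m^3 + 8*m^2) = (m - 3)*(m + 4)*(m^3 + 2*m^2) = m*(m - 3)*(m + 4)*(m^2 + 2*m) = m^2*(m - 3)*(m + 4)*(m + 2)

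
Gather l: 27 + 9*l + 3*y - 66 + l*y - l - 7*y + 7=l*(y + 8) - 4*y - 32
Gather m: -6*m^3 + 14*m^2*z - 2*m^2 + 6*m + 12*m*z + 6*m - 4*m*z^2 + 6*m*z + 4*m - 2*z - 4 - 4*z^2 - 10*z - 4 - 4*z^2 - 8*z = -6*m^3 + m^2*(14*z - 2) + m*(-4*z^2 + 18*z + 16) - 8*z^2 - 20*z - 8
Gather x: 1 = 1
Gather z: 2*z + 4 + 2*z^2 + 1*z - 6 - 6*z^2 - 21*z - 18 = -4*z^2 - 18*z - 20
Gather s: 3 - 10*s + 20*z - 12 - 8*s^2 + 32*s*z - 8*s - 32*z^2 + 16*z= -8*s^2 + s*(32*z - 18) - 32*z^2 + 36*z - 9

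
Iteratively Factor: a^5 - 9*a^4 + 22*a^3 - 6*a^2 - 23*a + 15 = (a - 5)*(a^4 - 4*a^3 + 2*a^2 + 4*a - 3) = (a - 5)*(a - 3)*(a^3 - a^2 - a + 1) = (a - 5)*(a - 3)*(a + 1)*(a^2 - 2*a + 1) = (a - 5)*(a - 3)*(a - 1)*(a + 1)*(a - 1)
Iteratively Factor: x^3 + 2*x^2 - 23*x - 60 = (x + 4)*(x^2 - 2*x - 15) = (x - 5)*(x + 4)*(x + 3)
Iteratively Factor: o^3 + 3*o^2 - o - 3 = (o + 3)*(o^2 - 1) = (o - 1)*(o + 3)*(o + 1)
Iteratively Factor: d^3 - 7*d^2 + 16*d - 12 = (d - 2)*(d^2 - 5*d + 6) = (d - 3)*(d - 2)*(d - 2)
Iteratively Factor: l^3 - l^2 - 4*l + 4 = (l + 2)*(l^2 - 3*l + 2) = (l - 1)*(l + 2)*(l - 2)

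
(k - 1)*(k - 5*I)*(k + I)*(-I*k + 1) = -I*k^4 - 3*k^3 + I*k^3 + 3*k^2 - 9*I*k^2 + 5*k + 9*I*k - 5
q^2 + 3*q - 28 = (q - 4)*(q + 7)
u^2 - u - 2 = (u - 2)*(u + 1)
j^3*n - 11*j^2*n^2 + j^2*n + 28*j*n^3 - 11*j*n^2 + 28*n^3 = (j - 7*n)*(j - 4*n)*(j*n + n)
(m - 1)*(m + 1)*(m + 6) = m^3 + 6*m^2 - m - 6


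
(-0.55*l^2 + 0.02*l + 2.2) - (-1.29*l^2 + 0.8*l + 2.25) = 0.74*l^2 - 0.78*l - 0.0499999999999998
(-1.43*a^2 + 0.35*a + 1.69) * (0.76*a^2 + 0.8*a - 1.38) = -1.0868*a^4 - 0.878*a^3 + 3.5378*a^2 + 0.869*a - 2.3322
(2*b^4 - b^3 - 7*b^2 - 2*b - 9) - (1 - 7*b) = 2*b^4 - b^3 - 7*b^2 + 5*b - 10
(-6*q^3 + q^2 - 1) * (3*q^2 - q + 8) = -18*q^5 + 9*q^4 - 49*q^3 + 5*q^2 + q - 8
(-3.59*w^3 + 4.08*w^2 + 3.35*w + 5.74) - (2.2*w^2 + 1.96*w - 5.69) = -3.59*w^3 + 1.88*w^2 + 1.39*w + 11.43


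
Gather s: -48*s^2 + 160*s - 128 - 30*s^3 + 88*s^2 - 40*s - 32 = -30*s^3 + 40*s^2 + 120*s - 160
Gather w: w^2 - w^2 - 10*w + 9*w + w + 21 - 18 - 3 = 0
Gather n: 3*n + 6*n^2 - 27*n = 6*n^2 - 24*n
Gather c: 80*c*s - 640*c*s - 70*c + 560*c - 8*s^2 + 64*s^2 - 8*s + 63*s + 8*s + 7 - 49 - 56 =c*(490 - 560*s) + 56*s^2 + 63*s - 98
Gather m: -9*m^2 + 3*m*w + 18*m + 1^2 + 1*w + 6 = -9*m^2 + m*(3*w + 18) + w + 7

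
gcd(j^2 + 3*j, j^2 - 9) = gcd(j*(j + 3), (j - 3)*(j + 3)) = j + 3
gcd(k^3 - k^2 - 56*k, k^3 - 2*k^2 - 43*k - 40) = k - 8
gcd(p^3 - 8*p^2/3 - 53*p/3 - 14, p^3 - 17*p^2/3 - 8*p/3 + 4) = p^2 - 5*p - 6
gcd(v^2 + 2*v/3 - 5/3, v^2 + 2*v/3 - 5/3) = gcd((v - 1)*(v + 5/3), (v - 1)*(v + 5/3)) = v^2 + 2*v/3 - 5/3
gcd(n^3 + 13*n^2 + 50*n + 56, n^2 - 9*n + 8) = 1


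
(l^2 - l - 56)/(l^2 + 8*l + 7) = (l - 8)/(l + 1)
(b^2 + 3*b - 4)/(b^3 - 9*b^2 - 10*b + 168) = (b - 1)/(b^2 - 13*b + 42)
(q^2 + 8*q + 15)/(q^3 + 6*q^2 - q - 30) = 1/(q - 2)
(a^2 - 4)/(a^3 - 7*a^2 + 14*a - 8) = (a + 2)/(a^2 - 5*a + 4)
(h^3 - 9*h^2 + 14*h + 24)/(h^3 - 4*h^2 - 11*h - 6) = (h - 4)/(h + 1)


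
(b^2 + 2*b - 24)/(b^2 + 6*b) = (b - 4)/b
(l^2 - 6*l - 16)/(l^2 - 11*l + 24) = (l + 2)/(l - 3)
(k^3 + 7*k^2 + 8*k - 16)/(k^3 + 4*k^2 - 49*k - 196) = (k^2 + 3*k - 4)/(k^2 - 49)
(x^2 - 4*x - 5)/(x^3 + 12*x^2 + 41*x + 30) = (x - 5)/(x^2 + 11*x + 30)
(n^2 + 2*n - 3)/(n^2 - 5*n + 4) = (n + 3)/(n - 4)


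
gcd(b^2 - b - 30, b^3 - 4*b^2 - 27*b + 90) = b^2 - b - 30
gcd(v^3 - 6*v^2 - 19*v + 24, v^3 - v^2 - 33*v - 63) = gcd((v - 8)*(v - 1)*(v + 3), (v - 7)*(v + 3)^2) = v + 3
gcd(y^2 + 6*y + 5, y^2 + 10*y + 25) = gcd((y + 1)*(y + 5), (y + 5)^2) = y + 5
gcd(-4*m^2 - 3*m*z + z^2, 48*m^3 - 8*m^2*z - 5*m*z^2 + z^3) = -4*m + z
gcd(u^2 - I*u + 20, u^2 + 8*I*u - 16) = u + 4*I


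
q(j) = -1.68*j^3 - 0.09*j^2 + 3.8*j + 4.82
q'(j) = -5.04*j^2 - 0.18*j + 3.8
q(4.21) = -106.14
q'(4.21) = -86.29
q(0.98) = 6.88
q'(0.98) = -1.22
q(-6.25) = 387.71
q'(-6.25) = -191.95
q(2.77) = -21.05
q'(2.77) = -35.37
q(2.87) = -24.73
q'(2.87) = -38.23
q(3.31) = -44.51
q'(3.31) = -52.01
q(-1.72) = 6.57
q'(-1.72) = -10.80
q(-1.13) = 2.84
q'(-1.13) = -2.43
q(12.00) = -2865.58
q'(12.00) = -724.12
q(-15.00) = 5597.57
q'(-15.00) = -1127.50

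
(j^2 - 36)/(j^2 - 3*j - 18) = (j + 6)/(j + 3)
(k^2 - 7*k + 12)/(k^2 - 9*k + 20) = (k - 3)/(k - 5)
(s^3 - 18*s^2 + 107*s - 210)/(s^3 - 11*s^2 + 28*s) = (s^2 - 11*s + 30)/(s*(s - 4))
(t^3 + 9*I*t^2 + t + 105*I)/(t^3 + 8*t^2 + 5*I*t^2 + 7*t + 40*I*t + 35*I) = (t^2 + 4*I*t + 21)/(t^2 + 8*t + 7)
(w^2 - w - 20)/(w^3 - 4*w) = (w^2 - w - 20)/(w*(w^2 - 4))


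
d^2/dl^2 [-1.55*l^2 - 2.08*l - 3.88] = -3.10000000000000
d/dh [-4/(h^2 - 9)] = 8*h/(h^2 - 9)^2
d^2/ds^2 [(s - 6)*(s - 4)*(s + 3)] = 6*s - 14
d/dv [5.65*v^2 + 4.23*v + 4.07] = 11.3*v + 4.23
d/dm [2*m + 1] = 2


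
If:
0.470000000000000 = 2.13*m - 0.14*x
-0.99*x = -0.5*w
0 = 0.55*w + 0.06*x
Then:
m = 0.22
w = 0.00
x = 0.00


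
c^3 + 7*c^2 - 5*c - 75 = (c - 3)*(c + 5)^2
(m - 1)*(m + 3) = m^2 + 2*m - 3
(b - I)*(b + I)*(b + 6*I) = b^3 + 6*I*b^2 + b + 6*I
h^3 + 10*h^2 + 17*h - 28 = (h - 1)*(h + 4)*(h + 7)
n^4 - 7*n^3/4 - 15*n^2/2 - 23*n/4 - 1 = (n - 4)*(n + 1/4)*(n + 1)^2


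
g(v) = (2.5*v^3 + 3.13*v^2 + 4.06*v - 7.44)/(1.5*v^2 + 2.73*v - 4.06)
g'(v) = (-3.0*v - 2.73)*(2.5*v^3 + 3.13*v^2 + 4.06*v - 7.44)/(1.5*v^2 + 2.73*v - 4.06)^2 + (7.5*v^2 + 6.26*v + 4.06)/(1.5*v^2 + 2.73*v - 4.06) = (3.75*v^4 + 13.65*v^3 - 27.9951*v^2 - 3.0956*v + 3.8276)/(2.25*v^4 + 8.19*v^3 - 4.7271*v^2 - 22.1676*v + 16.4836)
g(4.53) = 7.87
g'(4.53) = 1.48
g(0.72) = 1.49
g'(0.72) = -3.93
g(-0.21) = 1.79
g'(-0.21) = 0.15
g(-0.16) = 1.80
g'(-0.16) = 0.18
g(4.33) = 7.57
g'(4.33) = 1.47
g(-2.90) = -84.43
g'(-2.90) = -713.22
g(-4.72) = -13.34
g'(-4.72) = -0.66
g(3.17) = 5.92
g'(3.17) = 1.36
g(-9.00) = -17.37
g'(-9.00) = 1.44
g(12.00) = 19.66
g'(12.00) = 1.62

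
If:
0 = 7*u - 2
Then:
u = 2/7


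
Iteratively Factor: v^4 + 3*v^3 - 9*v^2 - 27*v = (v)*(v^3 + 3*v^2 - 9*v - 27) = v*(v + 3)*(v^2 - 9) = v*(v - 3)*(v + 3)*(v + 3)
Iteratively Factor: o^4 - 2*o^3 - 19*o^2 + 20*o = (o + 4)*(o^3 - 6*o^2 + 5*o) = (o - 5)*(o + 4)*(o^2 - o) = (o - 5)*(o - 1)*(o + 4)*(o)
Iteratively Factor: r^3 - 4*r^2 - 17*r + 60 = (r - 5)*(r^2 + r - 12) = (r - 5)*(r + 4)*(r - 3)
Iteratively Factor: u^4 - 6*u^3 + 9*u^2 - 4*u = (u - 4)*(u^3 - 2*u^2 + u) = (u - 4)*(u - 1)*(u^2 - u) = (u - 4)*(u - 1)^2*(u)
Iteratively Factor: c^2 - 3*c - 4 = (c - 4)*(c + 1)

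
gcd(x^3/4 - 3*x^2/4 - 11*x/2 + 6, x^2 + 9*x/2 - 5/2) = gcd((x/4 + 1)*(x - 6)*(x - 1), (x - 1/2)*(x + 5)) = 1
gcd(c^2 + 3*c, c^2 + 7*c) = c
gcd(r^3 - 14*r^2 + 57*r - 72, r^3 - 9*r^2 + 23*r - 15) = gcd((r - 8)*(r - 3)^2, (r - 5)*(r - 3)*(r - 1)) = r - 3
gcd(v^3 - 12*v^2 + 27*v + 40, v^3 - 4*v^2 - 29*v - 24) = v^2 - 7*v - 8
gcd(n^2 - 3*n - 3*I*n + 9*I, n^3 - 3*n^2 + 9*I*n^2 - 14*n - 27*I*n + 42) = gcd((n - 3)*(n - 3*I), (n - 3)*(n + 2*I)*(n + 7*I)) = n - 3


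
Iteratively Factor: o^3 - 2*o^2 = (o - 2)*(o^2) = o*(o - 2)*(o)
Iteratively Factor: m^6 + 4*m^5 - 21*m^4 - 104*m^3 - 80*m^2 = (m - 5)*(m^5 + 9*m^4 + 24*m^3 + 16*m^2) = (m - 5)*(m + 4)*(m^4 + 5*m^3 + 4*m^2) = m*(m - 5)*(m + 4)*(m^3 + 5*m^2 + 4*m) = m*(m - 5)*(m + 1)*(m + 4)*(m^2 + 4*m) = m^2*(m - 5)*(m + 1)*(m + 4)*(m + 4)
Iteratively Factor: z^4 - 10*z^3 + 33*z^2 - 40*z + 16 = (z - 4)*(z^3 - 6*z^2 + 9*z - 4) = (z - 4)^2*(z^2 - 2*z + 1) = (z - 4)^2*(z - 1)*(z - 1)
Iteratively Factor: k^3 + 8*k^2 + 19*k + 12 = (k + 3)*(k^2 + 5*k + 4) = (k + 1)*(k + 3)*(k + 4)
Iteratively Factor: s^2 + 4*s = (s + 4)*(s)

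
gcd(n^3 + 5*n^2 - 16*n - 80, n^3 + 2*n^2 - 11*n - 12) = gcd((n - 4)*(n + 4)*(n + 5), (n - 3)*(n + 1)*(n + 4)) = n + 4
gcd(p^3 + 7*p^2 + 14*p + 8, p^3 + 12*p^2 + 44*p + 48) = p^2 + 6*p + 8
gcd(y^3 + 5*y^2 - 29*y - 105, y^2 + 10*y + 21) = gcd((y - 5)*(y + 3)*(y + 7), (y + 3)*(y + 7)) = y^2 + 10*y + 21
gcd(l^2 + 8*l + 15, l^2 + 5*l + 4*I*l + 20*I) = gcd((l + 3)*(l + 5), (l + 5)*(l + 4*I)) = l + 5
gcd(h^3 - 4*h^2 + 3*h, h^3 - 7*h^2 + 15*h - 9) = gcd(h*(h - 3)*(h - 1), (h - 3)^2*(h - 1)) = h^2 - 4*h + 3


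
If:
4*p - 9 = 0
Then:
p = 9/4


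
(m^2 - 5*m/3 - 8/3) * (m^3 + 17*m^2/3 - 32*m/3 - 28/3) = m^5 + 4*m^4 - 205*m^3/9 - 20*m^2/3 + 44*m + 224/9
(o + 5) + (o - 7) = 2*o - 2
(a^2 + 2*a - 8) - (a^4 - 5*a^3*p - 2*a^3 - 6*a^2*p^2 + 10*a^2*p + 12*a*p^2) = -a^4 + 5*a^3*p + 2*a^3 + 6*a^2*p^2 - 10*a^2*p + a^2 - 12*a*p^2 + 2*a - 8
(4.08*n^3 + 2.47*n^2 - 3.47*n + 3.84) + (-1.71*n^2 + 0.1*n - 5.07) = 4.08*n^3 + 0.76*n^2 - 3.37*n - 1.23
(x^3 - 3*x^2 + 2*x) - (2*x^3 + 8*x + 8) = -x^3 - 3*x^2 - 6*x - 8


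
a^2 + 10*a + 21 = (a + 3)*(a + 7)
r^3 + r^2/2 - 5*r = r*(r - 2)*(r + 5/2)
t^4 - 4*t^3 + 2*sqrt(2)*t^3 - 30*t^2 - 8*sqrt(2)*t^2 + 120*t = t*(t - 4)*(t - 3*sqrt(2))*(t + 5*sqrt(2))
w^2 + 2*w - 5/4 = (w - 1/2)*(w + 5/2)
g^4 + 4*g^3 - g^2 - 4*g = g*(g - 1)*(g + 1)*(g + 4)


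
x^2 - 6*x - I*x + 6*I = (x - 6)*(x - I)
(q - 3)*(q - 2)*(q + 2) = q^3 - 3*q^2 - 4*q + 12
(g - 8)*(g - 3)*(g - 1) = g^3 - 12*g^2 + 35*g - 24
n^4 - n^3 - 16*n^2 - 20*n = n*(n - 5)*(n + 2)^2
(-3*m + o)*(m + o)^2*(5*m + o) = -15*m^4 - 28*m^3*o - 10*m^2*o^2 + 4*m*o^3 + o^4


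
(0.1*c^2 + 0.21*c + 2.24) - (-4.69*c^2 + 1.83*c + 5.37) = 4.79*c^2 - 1.62*c - 3.13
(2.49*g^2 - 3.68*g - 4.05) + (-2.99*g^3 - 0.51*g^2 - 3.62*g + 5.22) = -2.99*g^3 + 1.98*g^2 - 7.3*g + 1.17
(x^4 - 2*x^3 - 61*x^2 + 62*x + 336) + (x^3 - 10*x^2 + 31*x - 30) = x^4 - x^3 - 71*x^2 + 93*x + 306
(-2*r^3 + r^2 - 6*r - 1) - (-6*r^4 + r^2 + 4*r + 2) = 6*r^4 - 2*r^3 - 10*r - 3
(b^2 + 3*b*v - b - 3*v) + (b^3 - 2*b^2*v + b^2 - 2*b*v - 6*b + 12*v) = b^3 - 2*b^2*v + 2*b^2 + b*v - 7*b + 9*v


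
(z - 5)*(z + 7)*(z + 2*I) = z^3 + 2*z^2 + 2*I*z^2 - 35*z + 4*I*z - 70*I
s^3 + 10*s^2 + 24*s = s*(s + 4)*(s + 6)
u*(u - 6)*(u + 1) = u^3 - 5*u^2 - 6*u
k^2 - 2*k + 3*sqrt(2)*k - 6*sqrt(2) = (k - 2)*(k + 3*sqrt(2))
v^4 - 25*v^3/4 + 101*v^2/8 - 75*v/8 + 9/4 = (v - 3)*(v - 2)*(v - 3/4)*(v - 1/2)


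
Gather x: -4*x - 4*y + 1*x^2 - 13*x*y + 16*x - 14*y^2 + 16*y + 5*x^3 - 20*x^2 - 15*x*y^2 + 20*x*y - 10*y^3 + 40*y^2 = 5*x^3 - 19*x^2 + x*(-15*y^2 + 7*y + 12) - 10*y^3 + 26*y^2 + 12*y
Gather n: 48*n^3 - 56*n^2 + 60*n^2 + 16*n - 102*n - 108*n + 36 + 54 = 48*n^3 + 4*n^2 - 194*n + 90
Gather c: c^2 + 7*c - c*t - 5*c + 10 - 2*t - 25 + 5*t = c^2 + c*(2 - t) + 3*t - 15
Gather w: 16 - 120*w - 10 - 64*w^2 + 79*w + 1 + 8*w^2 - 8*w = -56*w^2 - 49*w + 7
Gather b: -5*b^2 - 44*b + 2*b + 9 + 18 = -5*b^2 - 42*b + 27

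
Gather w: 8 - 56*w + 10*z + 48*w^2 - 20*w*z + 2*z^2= 48*w^2 + w*(-20*z - 56) + 2*z^2 + 10*z + 8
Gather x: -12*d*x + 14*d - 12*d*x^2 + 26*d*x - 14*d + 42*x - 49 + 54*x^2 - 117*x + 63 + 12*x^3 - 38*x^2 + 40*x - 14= 12*x^3 + x^2*(16 - 12*d) + x*(14*d - 35)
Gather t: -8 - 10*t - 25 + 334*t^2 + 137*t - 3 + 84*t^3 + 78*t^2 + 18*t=84*t^3 + 412*t^2 + 145*t - 36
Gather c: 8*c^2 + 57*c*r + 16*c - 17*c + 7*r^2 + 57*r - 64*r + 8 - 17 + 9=8*c^2 + c*(57*r - 1) + 7*r^2 - 7*r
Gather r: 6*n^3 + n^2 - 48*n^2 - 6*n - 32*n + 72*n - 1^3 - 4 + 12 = 6*n^3 - 47*n^2 + 34*n + 7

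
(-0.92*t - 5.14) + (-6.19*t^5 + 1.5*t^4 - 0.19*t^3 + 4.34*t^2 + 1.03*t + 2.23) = -6.19*t^5 + 1.5*t^4 - 0.19*t^3 + 4.34*t^2 + 0.11*t - 2.91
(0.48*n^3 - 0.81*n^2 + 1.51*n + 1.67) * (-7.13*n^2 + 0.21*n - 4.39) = -3.4224*n^5 + 5.8761*n^4 - 13.0436*n^3 - 8.0341*n^2 - 6.2782*n - 7.3313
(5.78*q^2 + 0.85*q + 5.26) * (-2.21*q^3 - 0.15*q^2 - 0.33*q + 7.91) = -12.7738*q^5 - 2.7455*q^4 - 13.6595*q^3 + 44.6503*q^2 + 4.9877*q + 41.6066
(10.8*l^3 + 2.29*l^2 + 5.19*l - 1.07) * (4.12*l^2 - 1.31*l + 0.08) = 44.496*l^5 - 4.7132*l^4 + 19.2469*l^3 - 11.0241*l^2 + 1.8169*l - 0.0856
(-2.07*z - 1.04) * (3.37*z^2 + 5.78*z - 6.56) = -6.9759*z^3 - 15.4694*z^2 + 7.568*z + 6.8224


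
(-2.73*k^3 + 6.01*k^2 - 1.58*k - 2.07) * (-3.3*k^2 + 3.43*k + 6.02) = 9.009*k^5 - 29.1969*k^4 + 9.3937*k^3 + 37.5918*k^2 - 16.6117*k - 12.4614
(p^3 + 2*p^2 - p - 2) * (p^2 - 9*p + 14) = p^5 - 7*p^4 - 5*p^3 + 35*p^2 + 4*p - 28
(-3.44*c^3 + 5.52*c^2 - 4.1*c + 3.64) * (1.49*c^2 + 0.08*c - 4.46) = -5.1256*c^5 + 7.9496*c^4 + 9.675*c^3 - 19.5236*c^2 + 18.5772*c - 16.2344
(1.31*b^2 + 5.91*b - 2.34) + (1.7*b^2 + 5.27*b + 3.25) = 3.01*b^2 + 11.18*b + 0.91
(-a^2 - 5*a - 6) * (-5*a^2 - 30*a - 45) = 5*a^4 + 55*a^3 + 225*a^2 + 405*a + 270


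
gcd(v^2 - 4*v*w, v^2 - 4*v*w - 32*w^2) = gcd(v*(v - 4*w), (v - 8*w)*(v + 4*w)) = 1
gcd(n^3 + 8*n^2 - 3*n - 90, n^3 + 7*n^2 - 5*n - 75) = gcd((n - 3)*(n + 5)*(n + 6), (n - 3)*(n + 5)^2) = n^2 + 2*n - 15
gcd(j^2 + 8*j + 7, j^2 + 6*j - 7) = j + 7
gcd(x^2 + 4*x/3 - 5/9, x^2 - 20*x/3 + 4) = 1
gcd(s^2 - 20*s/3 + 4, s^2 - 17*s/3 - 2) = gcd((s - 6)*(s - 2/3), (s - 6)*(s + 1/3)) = s - 6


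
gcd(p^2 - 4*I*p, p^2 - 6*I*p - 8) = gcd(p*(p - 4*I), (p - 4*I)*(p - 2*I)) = p - 4*I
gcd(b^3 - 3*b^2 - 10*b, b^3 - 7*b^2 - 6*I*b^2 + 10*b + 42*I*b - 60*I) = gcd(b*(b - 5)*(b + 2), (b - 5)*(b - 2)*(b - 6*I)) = b - 5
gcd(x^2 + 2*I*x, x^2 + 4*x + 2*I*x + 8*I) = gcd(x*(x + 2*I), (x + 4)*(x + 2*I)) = x + 2*I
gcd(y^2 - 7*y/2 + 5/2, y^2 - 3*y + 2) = y - 1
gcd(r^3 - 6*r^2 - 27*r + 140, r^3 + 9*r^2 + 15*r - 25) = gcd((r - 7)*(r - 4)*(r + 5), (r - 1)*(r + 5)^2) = r + 5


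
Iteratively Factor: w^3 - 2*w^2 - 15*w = (w)*(w^2 - 2*w - 15) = w*(w - 5)*(w + 3)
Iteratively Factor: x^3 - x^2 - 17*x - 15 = (x - 5)*(x^2 + 4*x + 3) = (x - 5)*(x + 3)*(x + 1)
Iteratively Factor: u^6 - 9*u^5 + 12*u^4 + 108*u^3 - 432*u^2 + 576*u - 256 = (u - 1)*(u^5 - 8*u^4 + 4*u^3 + 112*u^2 - 320*u + 256) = (u - 4)*(u - 1)*(u^4 - 4*u^3 - 12*u^2 + 64*u - 64) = (u - 4)*(u - 2)*(u - 1)*(u^3 - 2*u^2 - 16*u + 32) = (u - 4)*(u - 2)*(u - 1)*(u + 4)*(u^2 - 6*u + 8) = (u - 4)*(u - 2)^2*(u - 1)*(u + 4)*(u - 4)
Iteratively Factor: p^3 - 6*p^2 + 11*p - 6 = (p - 2)*(p^2 - 4*p + 3) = (p - 2)*(p - 1)*(p - 3)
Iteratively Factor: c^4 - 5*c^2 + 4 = (c - 2)*(c^3 + 2*c^2 - c - 2) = (c - 2)*(c + 2)*(c^2 - 1) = (c - 2)*(c - 1)*(c + 2)*(c + 1)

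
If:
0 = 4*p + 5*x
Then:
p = -5*x/4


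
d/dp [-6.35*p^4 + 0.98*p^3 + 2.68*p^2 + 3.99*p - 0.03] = -25.4*p^3 + 2.94*p^2 + 5.36*p + 3.99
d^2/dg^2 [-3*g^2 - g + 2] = -6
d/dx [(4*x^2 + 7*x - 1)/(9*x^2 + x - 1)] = (-59*x^2 + 10*x - 6)/(81*x^4 + 18*x^3 - 17*x^2 - 2*x + 1)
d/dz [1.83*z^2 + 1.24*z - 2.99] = 3.66*z + 1.24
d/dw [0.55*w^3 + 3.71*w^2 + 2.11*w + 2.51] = 1.65*w^2 + 7.42*w + 2.11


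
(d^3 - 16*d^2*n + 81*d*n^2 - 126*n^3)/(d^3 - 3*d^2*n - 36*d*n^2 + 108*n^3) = (d - 7*n)/(d + 6*n)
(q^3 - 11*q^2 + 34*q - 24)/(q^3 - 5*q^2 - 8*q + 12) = (q - 4)/(q + 2)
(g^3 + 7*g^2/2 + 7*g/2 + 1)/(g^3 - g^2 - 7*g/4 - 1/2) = 2*(g^2 + 3*g + 2)/(2*g^2 - 3*g - 2)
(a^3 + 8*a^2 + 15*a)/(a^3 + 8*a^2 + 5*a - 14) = a*(a^2 + 8*a + 15)/(a^3 + 8*a^2 + 5*a - 14)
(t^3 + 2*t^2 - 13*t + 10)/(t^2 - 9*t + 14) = (t^2 + 4*t - 5)/(t - 7)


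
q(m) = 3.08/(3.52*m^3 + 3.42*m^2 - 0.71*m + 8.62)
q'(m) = 3.08*(-10.56*m^2 - 6.84*m + 0.71)/(3.52*m^3 + 3.42*m^2 - 0.71*m + 8.62)^2 = (-32.5248*m^2 - 21.0672*m + 2.1868)/(3.52*m^3 + 3.42*m^2 - 0.71*m + 8.62)^2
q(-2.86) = -0.07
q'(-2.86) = -0.11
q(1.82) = 0.08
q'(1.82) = -0.09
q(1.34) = 0.14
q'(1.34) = -0.17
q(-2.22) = -0.27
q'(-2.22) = -0.85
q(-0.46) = 0.33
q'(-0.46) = 0.06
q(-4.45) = -0.01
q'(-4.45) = -0.01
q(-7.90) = -0.00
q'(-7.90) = -0.00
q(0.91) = 0.23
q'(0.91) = -0.24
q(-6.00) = -0.00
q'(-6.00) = -0.00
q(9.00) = 0.00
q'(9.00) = -0.00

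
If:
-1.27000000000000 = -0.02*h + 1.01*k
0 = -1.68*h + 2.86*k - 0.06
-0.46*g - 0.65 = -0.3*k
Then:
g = -2.26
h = -2.25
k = -1.30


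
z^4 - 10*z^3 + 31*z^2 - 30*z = z*(z - 5)*(z - 3)*(z - 2)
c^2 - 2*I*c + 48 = (c - 8*I)*(c + 6*I)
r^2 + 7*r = r*(r + 7)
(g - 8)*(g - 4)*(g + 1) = g^3 - 11*g^2 + 20*g + 32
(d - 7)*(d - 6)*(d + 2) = d^3 - 11*d^2 + 16*d + 84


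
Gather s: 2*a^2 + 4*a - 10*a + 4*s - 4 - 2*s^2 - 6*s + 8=2*a^2 - 6*a - 2*s^2 - 2*s + 4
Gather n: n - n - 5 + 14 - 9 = 0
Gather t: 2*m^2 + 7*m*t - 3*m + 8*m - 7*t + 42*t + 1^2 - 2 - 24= 2*m^2 + 5*m + t*(7*m + 35) - 25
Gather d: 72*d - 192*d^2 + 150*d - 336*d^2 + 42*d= -528*d^2 + 264*d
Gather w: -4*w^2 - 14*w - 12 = -4*w^2 - 14*w - 12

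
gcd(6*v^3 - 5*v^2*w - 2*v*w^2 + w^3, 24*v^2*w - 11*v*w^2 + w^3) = 3*v - w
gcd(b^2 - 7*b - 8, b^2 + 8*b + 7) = b + 1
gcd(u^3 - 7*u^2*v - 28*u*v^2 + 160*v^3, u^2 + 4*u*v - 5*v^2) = u + 5*v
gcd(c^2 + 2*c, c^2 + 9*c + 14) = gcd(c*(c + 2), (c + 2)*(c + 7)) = c + 2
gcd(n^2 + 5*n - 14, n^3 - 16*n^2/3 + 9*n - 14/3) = n - 2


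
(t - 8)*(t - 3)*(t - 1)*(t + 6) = t^4 - 6*t^3 - 37*t^2 + 186*t - 144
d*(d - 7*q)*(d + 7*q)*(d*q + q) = d^4*q + d^3*q - 49*d^2*q^3 - 49*d*q^3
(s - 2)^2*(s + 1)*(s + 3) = s^4 - 9*s^2 + 4*s + 12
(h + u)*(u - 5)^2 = h*u^2 - 10*h*u + 25*h + u^3 - 10*u^2 + 25*u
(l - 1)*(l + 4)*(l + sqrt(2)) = l^3 + sqrt(2)*l^2 + 3*l^2 - 4*l + 3*sqrt(2)*l - 4*sqrt(2)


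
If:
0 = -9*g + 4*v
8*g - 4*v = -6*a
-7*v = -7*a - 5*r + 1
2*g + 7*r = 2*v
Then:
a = -14/1075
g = -84/1075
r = -6/215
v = -189/1075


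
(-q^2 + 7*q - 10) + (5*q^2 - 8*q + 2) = 4*q^2 - q - 8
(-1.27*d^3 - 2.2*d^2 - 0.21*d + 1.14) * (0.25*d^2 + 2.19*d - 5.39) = -0.3175*d^5 - 3.3313*d^4 + 1.9748*d^3 + 11.6831*d^2 + 3.6285*d - 6.1446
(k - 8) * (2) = 2*k - 16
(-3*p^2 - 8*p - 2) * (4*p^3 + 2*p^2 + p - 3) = -12*p^5 - 38*p^4 - 27*p^3 - 3*p^2 + 22*p + 6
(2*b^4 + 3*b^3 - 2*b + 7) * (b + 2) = 2*b^5 + 7*b^4 + 6*b^3 - 2*b^2 + 3*b + 14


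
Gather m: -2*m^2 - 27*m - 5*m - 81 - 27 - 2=-2*m^2 - 32*m - 110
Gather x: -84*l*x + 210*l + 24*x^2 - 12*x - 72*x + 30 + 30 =210*l + 24*x^2 + x*(-84*l - 84) + 60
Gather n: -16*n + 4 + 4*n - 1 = 3 - 12*n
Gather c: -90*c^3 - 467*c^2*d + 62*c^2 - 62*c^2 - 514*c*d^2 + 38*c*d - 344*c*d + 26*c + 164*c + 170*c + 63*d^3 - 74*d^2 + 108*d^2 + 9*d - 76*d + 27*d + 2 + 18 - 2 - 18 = -90*c^3 - 467*c^2*d + c*(-514*d^2 - 306*d + 360) + 63*d^3 + 34*d^2 - 40*d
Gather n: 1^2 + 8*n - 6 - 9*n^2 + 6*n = -9*n^2 + 14*n - 5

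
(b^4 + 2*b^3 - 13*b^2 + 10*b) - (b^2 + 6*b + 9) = b^4 + 2*b^3 - 14*b^2 + 4*b - 9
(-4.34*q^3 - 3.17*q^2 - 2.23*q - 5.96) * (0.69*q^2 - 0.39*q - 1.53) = -2.9946*q^5 - 0.494699999999999*q^4 + 6.3378*q^3 + 1.6074*q^2 + 5.7363*q + 9.1188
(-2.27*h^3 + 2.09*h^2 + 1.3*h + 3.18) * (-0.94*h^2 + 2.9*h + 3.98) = 2.1338*h^5 - 8.5476*h^4 - 4.1956*h^3 + 9.099*h^2 + 14.396*h + 12.6564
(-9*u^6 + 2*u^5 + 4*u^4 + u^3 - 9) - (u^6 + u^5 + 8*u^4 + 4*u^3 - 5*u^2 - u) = -10*u^6 + u^5 - 4*u^4 - 3*u^3 + 5*u^2 + u - 9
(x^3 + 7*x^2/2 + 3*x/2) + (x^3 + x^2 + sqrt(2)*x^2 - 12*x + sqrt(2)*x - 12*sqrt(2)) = 2*x^3 + sqrt(2)*x^2 + 9*x^2/2 - 21*x/2 + sqrt(2)*x - 12*sqrt(2)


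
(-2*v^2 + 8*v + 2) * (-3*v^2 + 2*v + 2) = 6*v^4 - 28*v^3 + 6*v^2 + 20*v + 4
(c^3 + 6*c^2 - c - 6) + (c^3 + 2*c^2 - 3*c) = 2*c^3 + 8*c^2 - 4*c - 6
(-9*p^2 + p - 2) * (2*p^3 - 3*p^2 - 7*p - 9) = -18*p^5 + 29*p^4 + 56*p^3 + 80*p^2 + 5*p + 18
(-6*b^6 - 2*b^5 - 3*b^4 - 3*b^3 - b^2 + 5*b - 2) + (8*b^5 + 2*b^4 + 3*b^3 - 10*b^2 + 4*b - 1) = -6*b^6 + 6*b^5 - b^4 - 11*b^2 + 9*b - 3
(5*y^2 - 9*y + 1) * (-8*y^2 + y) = -40*y^4 + 77*y^3 - 17*y^2 + y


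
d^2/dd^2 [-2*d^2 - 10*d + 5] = -4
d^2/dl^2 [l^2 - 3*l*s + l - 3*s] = 2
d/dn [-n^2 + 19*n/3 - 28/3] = 19/3 - 2*n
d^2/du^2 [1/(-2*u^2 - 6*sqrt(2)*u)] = (u*(u + 3*sqrt(2)) - (2*u + 3*sqrt(2))^2)/(u^3*(u + 3*sqrt(2))^3)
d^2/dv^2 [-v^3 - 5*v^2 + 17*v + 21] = -6*v - 10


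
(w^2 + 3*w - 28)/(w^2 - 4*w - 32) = (-w^2 - 3*w + 28)/(-w^2 + 4*w + 32)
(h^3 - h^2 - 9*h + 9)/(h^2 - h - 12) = (h^2 - 4*h + 3)/(h - 4)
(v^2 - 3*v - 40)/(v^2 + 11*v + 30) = (v - 8)/(v + 6)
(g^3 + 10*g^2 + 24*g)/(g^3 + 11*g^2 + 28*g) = (g + 6)/(g + 7)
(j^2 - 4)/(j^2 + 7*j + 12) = (j^2 - 4)/(j^2 + 7*j + 12)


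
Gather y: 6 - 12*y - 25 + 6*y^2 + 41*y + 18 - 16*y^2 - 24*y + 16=-10*y^2 + 5*y + 15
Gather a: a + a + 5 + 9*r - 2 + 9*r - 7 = 2*a + 18*r - 4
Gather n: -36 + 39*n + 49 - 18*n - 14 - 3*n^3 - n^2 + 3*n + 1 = -3*n^3 - n^2 + 24*n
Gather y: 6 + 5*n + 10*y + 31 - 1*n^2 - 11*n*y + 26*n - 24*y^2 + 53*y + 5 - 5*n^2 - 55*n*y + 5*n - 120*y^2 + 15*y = -6*n^2 + 36*n - 144*y^2 + y*(78 - 66*n) + 42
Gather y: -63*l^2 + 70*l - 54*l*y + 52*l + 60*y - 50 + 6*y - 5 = -63*l^2 + 122*l + y*(66 - 54*l) - 55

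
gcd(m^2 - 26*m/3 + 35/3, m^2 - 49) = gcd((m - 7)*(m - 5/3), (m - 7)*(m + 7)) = m - 7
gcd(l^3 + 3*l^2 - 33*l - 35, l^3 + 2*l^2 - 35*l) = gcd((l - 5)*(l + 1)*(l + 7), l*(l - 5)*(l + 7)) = l^2 + 2*l - 35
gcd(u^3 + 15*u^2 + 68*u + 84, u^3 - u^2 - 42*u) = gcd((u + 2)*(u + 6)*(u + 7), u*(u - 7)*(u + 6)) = u + 6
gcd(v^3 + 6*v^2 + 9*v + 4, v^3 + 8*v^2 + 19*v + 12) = v^2 + 5*v + 4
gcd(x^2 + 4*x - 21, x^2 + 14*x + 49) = x + 7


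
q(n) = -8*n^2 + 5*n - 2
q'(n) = 5 - 16*n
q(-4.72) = -203.83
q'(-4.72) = 80.52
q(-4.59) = -193.49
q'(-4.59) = 78.44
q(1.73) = -17.29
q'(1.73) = -22.68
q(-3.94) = -145.89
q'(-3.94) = 68.04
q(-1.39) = -24.41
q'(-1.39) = 27.24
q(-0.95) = -13.97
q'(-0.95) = 20.20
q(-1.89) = -40.03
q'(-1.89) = 35.24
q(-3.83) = -138.50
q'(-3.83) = 66.28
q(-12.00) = -1214.00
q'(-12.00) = 197.00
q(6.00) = -260.00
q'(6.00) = -91.00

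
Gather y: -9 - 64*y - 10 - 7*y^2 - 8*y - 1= -7*y^2 - 72*y - 20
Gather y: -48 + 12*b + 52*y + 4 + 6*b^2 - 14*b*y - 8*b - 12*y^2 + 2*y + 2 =6*b^2 + 4*b - 12*y^2 + y*(54 - 14*b) - 42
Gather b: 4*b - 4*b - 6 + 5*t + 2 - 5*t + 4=0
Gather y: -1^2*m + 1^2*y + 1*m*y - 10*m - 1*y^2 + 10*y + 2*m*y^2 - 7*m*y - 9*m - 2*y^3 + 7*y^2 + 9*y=-20*m - 2*y^3 + y^2*(2*m + 6) + y*(20 - 6*m)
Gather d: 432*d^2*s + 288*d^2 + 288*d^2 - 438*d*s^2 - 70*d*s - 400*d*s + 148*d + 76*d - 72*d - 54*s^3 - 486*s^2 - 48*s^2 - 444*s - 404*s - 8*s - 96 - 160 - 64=d^2*(432*s + 576) + d*(-438*s^2 - 470*s + 152) - 54*s^3 - 534*s^2 - 856*s - 320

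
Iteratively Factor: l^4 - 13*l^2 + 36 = (l + 3)*(l^3 - 3*l^2 - 4*l + 12) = (l - 3)*(l + 3)*(l^2 - 4) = (l - 3)*(l + 2)*(l + 3)*(l - 2)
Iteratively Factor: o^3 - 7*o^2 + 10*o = (o)*(o^2 - 7*o + 10) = o*(o - 2)*(o - 5)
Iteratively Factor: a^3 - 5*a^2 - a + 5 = (a - 5)*(a^2 - 1) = (a - 5)*(a + 1)*(a - 1)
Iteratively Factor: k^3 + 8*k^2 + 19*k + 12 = (k + 3)*(k^2 + 5*k + 4) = (k + 1)*(k + 3)*(k + 4)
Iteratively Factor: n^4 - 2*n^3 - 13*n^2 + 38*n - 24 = (n + 4)*(n^3 - 6*n^2 + 11*n - 6) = (n - 3)*(n + 4)*(n^2 - 3*n + 2) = (n - 3)*(n - 1)*(n + 4)*(n - 2)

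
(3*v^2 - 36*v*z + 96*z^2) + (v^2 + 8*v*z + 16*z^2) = 4*v^2 - 28*v*z + 112*z^2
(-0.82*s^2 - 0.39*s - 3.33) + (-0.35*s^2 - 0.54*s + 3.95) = -1.17*s^2 - 0.93*s + 0.62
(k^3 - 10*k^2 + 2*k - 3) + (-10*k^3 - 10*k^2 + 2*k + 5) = -9*k^3 - 20*k^2 + 4*k + 2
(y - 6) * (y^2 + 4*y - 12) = y^3 - 2*y^2 - 36*y + 72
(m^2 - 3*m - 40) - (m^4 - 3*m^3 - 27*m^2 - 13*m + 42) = -m^4 + 3*m^3 + 28*m^2 + 10*m - 82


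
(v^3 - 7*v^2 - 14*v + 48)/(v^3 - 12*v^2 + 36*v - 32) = (v + 3)/(v - 2)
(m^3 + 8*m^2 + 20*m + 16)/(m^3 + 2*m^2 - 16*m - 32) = (m + 2)/(m - 4)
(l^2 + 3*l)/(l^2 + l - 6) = l/(l - 2)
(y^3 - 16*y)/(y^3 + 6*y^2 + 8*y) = (y - 4)/(y + 2)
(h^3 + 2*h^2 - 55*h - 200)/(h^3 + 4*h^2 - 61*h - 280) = (h + 5)/(h + 7)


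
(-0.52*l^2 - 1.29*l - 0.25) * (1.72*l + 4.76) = -0.8944*l^3 - 4.694*l^2 - 6.5704*l - 1.19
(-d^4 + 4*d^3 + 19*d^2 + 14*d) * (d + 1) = -d^5 + 3*d^4 + 23*d^3 + 33*d^2 + 14*d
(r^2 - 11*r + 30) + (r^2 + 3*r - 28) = 2*r^2 - 8*r + 2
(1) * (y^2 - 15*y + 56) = y^2 - 15*y + 56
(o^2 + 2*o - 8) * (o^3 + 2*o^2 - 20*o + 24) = o^5 + 4*o^4 - 24*o^3 - 32*o^2 + 208*o - 192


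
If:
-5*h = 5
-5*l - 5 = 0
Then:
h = -1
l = -1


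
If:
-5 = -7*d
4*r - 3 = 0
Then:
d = 5/7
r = 3/4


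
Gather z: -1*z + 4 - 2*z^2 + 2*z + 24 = -2*z^2 + z + 28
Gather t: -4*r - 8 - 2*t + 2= -4*r - 2*t - 6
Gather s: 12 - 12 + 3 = 3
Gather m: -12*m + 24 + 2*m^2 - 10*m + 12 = 2*m^2 - 22*m + 36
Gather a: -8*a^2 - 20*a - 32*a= -8*a^2 - 52*a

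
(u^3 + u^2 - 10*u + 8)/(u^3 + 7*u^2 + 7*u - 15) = (u^2 + 2*u - 8)/(u^2 + 8*u + 15)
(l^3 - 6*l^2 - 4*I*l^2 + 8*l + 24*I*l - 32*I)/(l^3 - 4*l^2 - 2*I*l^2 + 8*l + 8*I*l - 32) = (l - 2)/(l + 2*I)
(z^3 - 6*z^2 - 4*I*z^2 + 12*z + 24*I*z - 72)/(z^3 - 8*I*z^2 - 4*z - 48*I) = (z - 6)/(z - 4*I)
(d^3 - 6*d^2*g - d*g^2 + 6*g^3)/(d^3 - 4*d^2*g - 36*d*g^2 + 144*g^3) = (d^2 - g^2)/(d^2 + 2*d*g - 24*g^2)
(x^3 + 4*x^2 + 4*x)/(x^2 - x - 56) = x*(x^2 + 4*x + 4)/(x^2 - x - 56)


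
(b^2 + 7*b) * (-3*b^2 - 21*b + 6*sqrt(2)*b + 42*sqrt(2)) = -3*b^4 - 42*b^3 + 6*sqrt(2)*b^3 - 147*b^2 + 84*sqrt(2)*b^2 + 294*sqrt(2)*b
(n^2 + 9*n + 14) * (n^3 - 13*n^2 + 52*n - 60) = n^5 - 4*n^4 - 51*n^3 + 226*n^2 + 188*n - 840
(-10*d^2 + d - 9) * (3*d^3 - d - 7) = -30*d^5 + 3*d^4 - 17*d^3 + 69*d^2 + 2*d + 63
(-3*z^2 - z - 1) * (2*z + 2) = -6*z^3 - 8*z^2 - 4*z - 2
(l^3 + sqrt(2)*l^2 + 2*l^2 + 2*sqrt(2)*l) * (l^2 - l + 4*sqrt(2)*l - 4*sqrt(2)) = l^5 + l^4 + 5*sqrt(2)*l^4 + 6*l^3 + 5*sqrt(2)*l^3 - 10*sqrt(2)*l^2 + 8*l^2 - 16*l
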